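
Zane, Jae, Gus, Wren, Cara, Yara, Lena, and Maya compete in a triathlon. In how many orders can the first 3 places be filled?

336

There are 8 choices for 1st place, 7 for 2nd, and 6 for 3rd.
That gives 8 × 7 × 6 = 336.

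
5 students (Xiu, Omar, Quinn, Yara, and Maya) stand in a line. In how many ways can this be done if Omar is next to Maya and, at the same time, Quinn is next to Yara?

24

Treat {Omar,Maya} as one block (2 orders) and {Quinn,Yara} as another (2 orders).
That leaves 3 units to arrange: 2 × 2 × 3! = 4 × 6 = 24.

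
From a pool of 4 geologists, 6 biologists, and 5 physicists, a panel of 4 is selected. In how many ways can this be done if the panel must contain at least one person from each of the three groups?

Unrestricted: C(15,4) = 1365 ways to pick any 4 of the 15.
Subtract selections that omit an entire group: no geologists → C(11,4) = 330; no biologists → C(9,4) = 126; no physicists → C(10,4) = 210.
Add back selections omitting two groups (i.e. drawn from a single group): C(4,4) + C(6,4) + C(5,4) = 21.
By inclusion–exclusion: 1365 − 666 + 21 = 720.

720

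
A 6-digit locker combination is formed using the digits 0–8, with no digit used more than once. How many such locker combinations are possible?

60480

This is a permutation of 6 out of 9: P(9,6) = 9!/3!.
That product is 9 × 8 × 7 × 6 × 5 × 4 = 60480.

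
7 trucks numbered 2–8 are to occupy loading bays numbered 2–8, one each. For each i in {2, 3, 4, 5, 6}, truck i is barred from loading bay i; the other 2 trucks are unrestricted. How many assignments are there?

2428

Let Aᵢ (for 2 ≤ i ≤ 6) be the placements that put truck i in its forbidden loading bay. Any j of these fix j positions, leaving (7−j)! ways to fill the rest, and there are C(5,j) ways to pick which j.
By inclusion–exclusion, the number of valid placements is Σ_{j=0}^{5} (−1)^j C(5,j)·(7−j)!.
Computing: 5040 − 3600 + 1200 − 240 + 30 − 2 = 2428.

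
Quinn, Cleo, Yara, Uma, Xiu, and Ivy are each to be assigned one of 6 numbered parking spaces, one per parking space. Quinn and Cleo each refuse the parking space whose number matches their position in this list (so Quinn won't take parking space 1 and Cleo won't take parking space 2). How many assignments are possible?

504

Let Aᵢ (for i ∈ {1, 2}) be the placements that put person i in their forbidden parking space. Any j of these fix j positions, leaving (6−j)! ways to fill the rest, and there are C(2,j) ways to pick which j.
By inclusion–exclusion, the number of valid placements is Σ_{j=0}^{2} (−1)^j C(2,j)·(6−j)!.
Computing: 720 − 240 + 24 = 504.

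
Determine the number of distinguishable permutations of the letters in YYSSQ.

YYSSQ has 5 letters with S appearing twice and Y appearing twice.
So there are 5! / (2!·2!) = 30 distinguishable arrangements.

30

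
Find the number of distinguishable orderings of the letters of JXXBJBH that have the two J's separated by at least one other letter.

450

There are 7!/(2!·2!·2!) = 630 arrangements of JXXBJBH in total.
If the two J's are adjacent, glue them into one block, leaving 6 items to arrange: (6)!/(2!·2!) = 180 ways.
Subtracting, 630 − 180 = 450 arrangements keep the J's apart.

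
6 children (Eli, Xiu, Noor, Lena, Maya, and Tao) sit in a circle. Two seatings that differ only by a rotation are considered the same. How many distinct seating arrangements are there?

120

Around a circle, 6 distinct people have 6!/6 = (5)! = 120 rotationally distinct seatings.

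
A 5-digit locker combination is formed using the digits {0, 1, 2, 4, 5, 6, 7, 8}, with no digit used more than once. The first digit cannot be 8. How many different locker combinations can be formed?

The first digit has 8−1 = 7 choices (anything except 8).
The remaining 4 digits are filled from the other 7 symbols without repetition: 7 × 6 × 5 × 4 = 840.
Total: 7 × 840 = 5880.

5880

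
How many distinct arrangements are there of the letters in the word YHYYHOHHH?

504

The 9 letters of YHYYHOHHH have repeats: H appearing 5 times and Y appearing 3 times.
The number of distinct arrangements is 9!/(5!·3!) = 362880/720 = 504.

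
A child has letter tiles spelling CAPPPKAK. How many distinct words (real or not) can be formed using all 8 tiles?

The 8 letters of CAPPPKAK have repeats: A appearing twice, K appearing twice, and P appearing 3 times.
The number of distinct arrangements is 8!/(3!·2!·2!) = 40320/24 = 1680.

1680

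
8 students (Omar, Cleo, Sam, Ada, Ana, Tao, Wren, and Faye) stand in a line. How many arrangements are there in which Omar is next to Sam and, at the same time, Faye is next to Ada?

Treat {Omar,Sam} as one block (2 orders) and {Faye,Ada} as another (2 orders).
That leaves 6 units to arrange: 2 × 2 × 6! = 4 × 720 = 2880.

2880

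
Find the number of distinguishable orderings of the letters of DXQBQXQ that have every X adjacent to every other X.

Treat the 2 copies of X as a single block. The multiset to arrange is then {XX, B, D, Q, Q, Q}, 6 items in all.
That gives (6)!/(3!) = 120 arrangements.

120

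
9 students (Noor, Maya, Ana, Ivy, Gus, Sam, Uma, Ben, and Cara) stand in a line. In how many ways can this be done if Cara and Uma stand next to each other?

Glue Cara and Uma into one block (2 internal orders), leaving 8 units to arrange in a row.
That gives 2 × 8! = 2 × 40320 = 80640.

80640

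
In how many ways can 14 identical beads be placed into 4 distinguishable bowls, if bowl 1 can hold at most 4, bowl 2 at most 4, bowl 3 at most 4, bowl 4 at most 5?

20

Ignoring the caps, the number of non-negative solutions to x_1+…+x_4 = 14 is C(17,3) = 680.
Subtract solutions that violate a single cap (substitute x_i' = x_i − (cap_i+1)): x_1 ≥ 5 gives C(12,3) = 220; x_2 ≥ 5 gives C(12,3) = 220; x_3 ≥ 5 gives C(12,3) = 220; x_4 ≥ 6 gives C(11,3) = 165. Together 825.
Add back pairs where two caps are both exceeded: 35 + 35 + 20 + 35 + 20 + 20 = 165.
By inclusion–exclusion the count is 680 − 825 + 165 = 20.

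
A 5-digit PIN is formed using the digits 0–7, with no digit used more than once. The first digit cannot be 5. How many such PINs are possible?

The first digit has 8−1 = 7 choices (anything except 5).
The remaining 4 digits are filled from the other 7 symbols without repetition: 7 × 6 × 5 × 4 = 840.
Total: 7 × 840 = 5880.

5880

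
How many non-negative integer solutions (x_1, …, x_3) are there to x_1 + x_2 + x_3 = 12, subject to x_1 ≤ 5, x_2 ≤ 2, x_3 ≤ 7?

Ignoring the caps, the number of non-negative solutions to x_1+…+x_3 = 12 is C(14,2) = 91.
Subtract solutions that violate a single cap (substitute x_i' = x_i − (cap_i+1)): x_1 ≥ 6 gives C(8,2) = 28; x_2 ≥ 3 gives C(11,2) = 55; x_3 ≥ 8 gives C(6,2) = 15. Together 98.
Add back pairs where two caps are both exceeded: 10 + 0 + 3 = 13.
By inclusion–exclusion the count is 91 − 98 + 13 = 6.

6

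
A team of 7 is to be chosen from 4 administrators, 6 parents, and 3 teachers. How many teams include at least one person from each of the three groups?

Unrestricted: C(13,7) = 1716 ways to pick any 7 of the 13.
Selections missing a whole group: no administrators → C(9,7) = 36; no parents → C(7,7) = 1; no teachers → C(10,7) = 120.
Add back selections omitting two groups (i.e. drawn from a single group): C(4,7) + C(6,7) + C(3,7) = 0.
By inclusion–exclusion: 1716 − 157 + 0 = 1559.

1559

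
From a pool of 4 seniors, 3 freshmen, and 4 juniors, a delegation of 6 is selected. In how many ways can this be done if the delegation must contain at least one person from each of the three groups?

With no constraint there are C(11,6) = 462 possible selections.
Subtract selections that omit an entire group: no seniors → C(7,6) = 7; no freshmen → C(8,6) = 28; no juniors → C(7,6) = 7.
Add back selections omitting two groups (i.e. drawn from a single group): C(4,6) + C(3,6) + C(4,6) = 0.
By inclusion–exclusion: 462 − 42 + 0 = 420.

420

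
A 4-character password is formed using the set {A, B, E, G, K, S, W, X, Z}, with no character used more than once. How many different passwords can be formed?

3024

This is a permutation of 4 out of 9: P(9,4) = 9!/5!.
9 × 8 × 7 × 6 = 3024.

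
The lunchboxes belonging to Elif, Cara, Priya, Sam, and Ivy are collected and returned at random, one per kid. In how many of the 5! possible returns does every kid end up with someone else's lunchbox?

44

Count assignments avoiding every fixed point. For any j of the 5 kids fixed to their own lunchbox, the other 5−j can be arranged in (5−j)! ways.
By inclusion–exclusion this is Σ_{j=0}^{5} (−1)^j C(5,j)·(5−j)!.
Computing: 120 − 120 + 60 − 20 + 5 − 1 = 44.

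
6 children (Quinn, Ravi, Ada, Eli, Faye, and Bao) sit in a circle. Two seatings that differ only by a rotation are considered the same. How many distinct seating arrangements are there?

120

Seat Quinn anywhere (absorbing the rotational symmetry), then permute the other 5: (5)! = 120.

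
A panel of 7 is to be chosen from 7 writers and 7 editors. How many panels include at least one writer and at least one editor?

Total 7-person selections from all 14: C(14,7) = 3432.
Subtract selections that omit an entire group: no writers → C(7,7) = 1; no editors → C(7,7) = 1.
Both groups omitted at once is impossible, so 3432 − 2 = 3430.

3430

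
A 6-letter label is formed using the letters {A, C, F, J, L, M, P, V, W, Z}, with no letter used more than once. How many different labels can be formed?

151200

With no repetition, fill the 6 letters in order: 10 choices, then 9, down to 5.
That product is 10 × 9 × 8 × 7 × 6 × 5 = 151200.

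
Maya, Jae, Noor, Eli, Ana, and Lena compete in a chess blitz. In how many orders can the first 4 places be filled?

There are 6 choices for 1st place, 5 for 2nd, and so on down to 3 for position 4.
That gives 6 × 5 × 4 × 3 = 360.

360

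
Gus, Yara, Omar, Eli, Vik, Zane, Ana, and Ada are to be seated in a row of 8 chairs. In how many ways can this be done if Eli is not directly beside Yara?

30240

Of the 8! = 40320 arrangements, those with Eli and Yara adjacent number 2 × 7! = 10080 (treat the pair as a block with 2 internal orders).
Complementary counting: 40320 − 10080 = 30240.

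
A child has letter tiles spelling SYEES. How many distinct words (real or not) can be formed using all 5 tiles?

SYEES has 5 letters with E appearing twice and S appearing twice.
Dividing 5! = 120 by 2!·2! = 4 for the repeated letters gives 30.

30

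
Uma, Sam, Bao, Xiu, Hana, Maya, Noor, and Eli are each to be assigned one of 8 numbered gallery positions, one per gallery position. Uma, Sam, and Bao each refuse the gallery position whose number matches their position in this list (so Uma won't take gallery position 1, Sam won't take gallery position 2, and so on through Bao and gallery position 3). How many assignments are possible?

27240

Let Aᵢ (for i ∈ {1, 2, 3}) be the placements that put person i in their forbidden gallery position. Any j of these fix j positions, leaving (8−j)! ways to fill the rest, and there are C(3,j) ways to pick which j.
By inclusion–exclusion, the number of valid placements is Σ_{j=0}^{3} (−1)^j C(3,j)·(8−j)!.
Computing: 40320 − 15120 + 2160 − 120 = 27240.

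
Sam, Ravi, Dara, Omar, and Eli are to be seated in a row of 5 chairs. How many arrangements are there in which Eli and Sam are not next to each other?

Of the 5! = 120 arrangements, those with Eli and Sam adjacent number 2 × 4! = 48 (treat the pair as a block with 2 internal orders).
So 120 − 48 = 72 arrangements keep them apart.

72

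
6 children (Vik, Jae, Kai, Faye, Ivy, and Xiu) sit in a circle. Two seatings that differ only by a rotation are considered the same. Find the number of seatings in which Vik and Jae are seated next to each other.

Glue Vik and Jae into a block (2 internal orders). Seating 5 units around a circle gives (4)! arrangements.
So 2 × (4)! = 2 × 24 = 48.

48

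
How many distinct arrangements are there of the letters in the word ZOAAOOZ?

210

ZOAAOOZ has 7 letters with A appearing twice, O appearing 3 times, and Z appearing twice.
Dividing 7! = 5040 by 3!·2!·2! = 24 for the repeated letters gives 210.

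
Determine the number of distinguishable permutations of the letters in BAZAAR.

120

Letter multiplicities in BAZAAR: A×3, B×1, R×1, Z×1.
The number of distinct arrangements is 6!/(3!) = 720/6 = 120.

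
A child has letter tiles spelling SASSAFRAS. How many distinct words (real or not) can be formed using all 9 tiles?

2520

The 9 letters of SASSAFRAS have repeats: A appearing 3 times and S appearing 4 times.
Dividing 9! = 362880 by 4!·3! = 144 for the repeated letters gives 2520.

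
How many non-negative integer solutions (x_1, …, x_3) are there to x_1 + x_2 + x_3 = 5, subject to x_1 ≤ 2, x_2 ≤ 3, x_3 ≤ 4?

11

By stars and bars, unrestricted non-negative solutions to x_1+…+x_3 = 5 number C(5+2,2) = 21.
Subtract solutions that violate a single cap (substitute x_i' = x_i − (cap_i+1)): x_1 ≥ 3 gives C(4,2) = 6; x_2 ≥ 4 gives C(3,2) = 3; x_3 ≥ 5 gives C(2,2) = 1. Together 10.
No two caps can be exceeded simultaneously, so the pair terms are all 0.
By inclusion–exclusion the count is 21 − 10 + 0 = 11.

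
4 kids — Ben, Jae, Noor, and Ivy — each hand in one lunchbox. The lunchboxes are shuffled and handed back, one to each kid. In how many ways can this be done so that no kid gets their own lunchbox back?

Count assignments avoiding every fixed point. For any j of the 4 kids fixed to their own lunchbox, the other 4−j can be arranged in (4−j)! ways.
By inclusion–exclusion this is Σ_{j=0}^{4} (−1)^j C(4,j)·(4−j)!.
Computing: 24 − 24 + 12 − 4 + 1 = 9.

9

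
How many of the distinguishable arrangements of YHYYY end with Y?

4

Fix Y in the last position and arrange the remaining 4 letters.
Those 4 letters have Y appearing 3 times, giving (4)!/(3!) = 4.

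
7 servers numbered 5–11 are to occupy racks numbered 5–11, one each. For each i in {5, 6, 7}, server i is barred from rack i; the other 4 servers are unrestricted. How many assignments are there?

Let Aᵢ (for i ∈ {5, 6, 7}) be the placements that put server i in its forbidden rack. Any j of these fix j positions, leaving (7−j)! ways to fill the rest, and there are C(3,j) ways to pick which j.
By inclusion–exclusion, the number of valid placements is Σ_{j=0}^{3} (−1)^j C(3,j)·(7−j)!.
Computing: 5040 − 2160 + 360 − 24 = 3216.

3216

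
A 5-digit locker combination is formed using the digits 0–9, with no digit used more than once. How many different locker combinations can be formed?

30240

Choose and order 5 of the 10 symbols: the first digit has 10 options, the next 9, and so on down to 6.
That product is 10 × 9 × 8 × 7 × 6 = 30240.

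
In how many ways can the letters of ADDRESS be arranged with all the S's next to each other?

360

Treat the 2 copies of S as a single block. The multiset to arrange is then {SS, A, D, D, E, R}, 6 items in all.
That gives (6)!/(2!) = 360 arrangements.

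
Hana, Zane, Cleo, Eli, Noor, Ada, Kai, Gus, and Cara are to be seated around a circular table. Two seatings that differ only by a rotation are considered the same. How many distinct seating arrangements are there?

40320

Fix one person's seat to break rotational symmetry; the remaining 8 people can be arranged in (8)! = 40320 ways.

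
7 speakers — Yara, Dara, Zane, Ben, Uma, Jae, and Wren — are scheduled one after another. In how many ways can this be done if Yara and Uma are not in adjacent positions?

Of the 7! = 5040 arrangements, those with Yara and Uma adjacent number 2 × 6! = 1440 (treat the pair as a block with 2 internal orders).
Complementary counting: 5040 − 1440 = 3600.

3600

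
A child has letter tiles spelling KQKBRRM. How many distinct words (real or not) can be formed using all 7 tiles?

1260

The 7 letters of KQKBRRM have repeats: K appearing twice and R appearing twice.
The number of distinct arrangements is 7!/(2!·2!) = 5040/4 = 1260.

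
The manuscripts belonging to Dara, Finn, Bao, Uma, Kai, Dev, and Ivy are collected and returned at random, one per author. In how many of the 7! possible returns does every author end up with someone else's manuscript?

1854

Count assignments avoiding every fixed point. For any j of the 7 authors fixed to their own manuscript, the other 7−j can be arranged in (7−j)! ways.
By inclusion–exclusion this is Σ_{j=0}^{7} (−1)^j C(7,j)·(7−j)!.
Computing: 5040 − 5040 + 2520 − 840 + 210 − 42 + 7 − 1 = 1854.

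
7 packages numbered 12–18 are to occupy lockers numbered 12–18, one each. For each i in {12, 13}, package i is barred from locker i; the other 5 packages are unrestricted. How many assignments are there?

Let Aᵢ (for i ∈ {12, 13}) be the placements that put package i in its forbidden locker. Any j of these fix j positions, leaving (7−j)! ways to fill the rest, and there are C(2,j) ways to pick which j.
By inclusion–exclusion, the number of valid placements is Σ_{j=0}^{2} (−1)^j C(2,j)·(7−j)!.
Computing: 5040 − 1440 + 120 = 3720.

3720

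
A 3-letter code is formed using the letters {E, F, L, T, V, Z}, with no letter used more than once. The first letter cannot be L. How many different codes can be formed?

The first letter has 6−1 = 5 choices (anything except L).
The remaining 2 letters are filled from the other 5 symbols without repetition: 5 × 4 = 20.
Total: 5 × 20 = 100.

100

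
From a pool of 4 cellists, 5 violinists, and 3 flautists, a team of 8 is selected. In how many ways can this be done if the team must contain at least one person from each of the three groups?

485

Total 8-person selections from all 12: C(12,8) = 495.
Subtract selections that omit an entire group: no cellists → C(8,8) = 1; no violinists → C(7,8) = 0; no flautists → C(9,8) = 9.
Add back selections omitting two groups (i.e. drawn from a single group): C(4,8) + C(5,8) + C(3,8) = 0.
By inclusion–exclusion: 495 − 10 + 0 = 485.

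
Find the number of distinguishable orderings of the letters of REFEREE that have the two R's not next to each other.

75

Total arrangements of REFEREE: 7!/(4!·2!) = 105.
If the two R's are adjacent, glue them into one block, leaving 6 items to arrange: (6)!/(4!) = 30 ways.
Hence 105 − 30 = 75.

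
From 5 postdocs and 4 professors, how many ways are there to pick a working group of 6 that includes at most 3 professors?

Split by how many professors are chosen (0 through 3).
Sum: C(4,0)·C(5,6) + C(4,1)·C(5,5) + C(4,2)·C(5,4) + C(4,3)·C(5,3) = 0 + 4 + 30 + 40 = 74.

74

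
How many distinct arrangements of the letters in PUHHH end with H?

Fix H in the last position and arrange the remaining 4 letters.
Those 4 letters have H appearing twice, giving (4)!/(2!) = 12.

12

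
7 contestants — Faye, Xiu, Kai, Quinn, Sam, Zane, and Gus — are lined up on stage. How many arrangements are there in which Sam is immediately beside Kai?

Treat {Sam, Kai} as a single unit. There are 6 units to order, and the pair itself can be ordered 2 ways.
So the count is 2·(6)! = 1440.

1440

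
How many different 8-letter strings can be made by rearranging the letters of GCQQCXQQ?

The 8 letters of GCQQCXQQ have repeats: C appearing twice and Q appearing 4 times.
The number of distinct arrangements is 8!/(4!·2!) = 40320/48 = 840.

840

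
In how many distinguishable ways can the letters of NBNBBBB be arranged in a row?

NBNBBBB has 7 letters with B appearing 5 times and N appearing twice.
So there are 7! / (5!·2!) = 21 distinguishable arrangements.

21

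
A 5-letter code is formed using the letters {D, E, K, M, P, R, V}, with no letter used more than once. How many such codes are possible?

2520

Choose and order 5 of the 7 symbols: the first letter has 7 options, the next 6, and so on down to 3.
That product is 7 × 6 × 5 × 4 × 3 = 2520.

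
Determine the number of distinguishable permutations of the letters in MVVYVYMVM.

1260

The 9 letters of MVVYVYMVM have repeats: M appearing 3 times, V appearing 4 times, and Y appearing twice.
The number of distinct arrangements is 9!/(4!·3!·2!) = 362880/288 = 1260.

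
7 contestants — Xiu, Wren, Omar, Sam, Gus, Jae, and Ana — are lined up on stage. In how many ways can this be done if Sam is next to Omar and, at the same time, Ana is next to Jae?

Treat {Sam,Omar} as one block (2 orders) and {Ana,Jae} as another (2 orders).
That leaves 5 units to arrange: 2 × 2 × 5! = 4 × 120 = 480.

480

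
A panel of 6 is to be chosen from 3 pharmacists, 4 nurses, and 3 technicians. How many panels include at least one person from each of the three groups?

195

Total 6-person selections from all 10: C(10,6) = 210.
Selections missing a whole group: no pharmacists → C(7,6) = 7; no nurses → C(6,6) = 1; no technicians → C(7,6) = 7.
Add back selections omitting two groups (i.e. drawn from a single group): C(3,6) + C(4,6) + C(3,6) = 0.
By inclusion–exclusion: 210 − 15 + 0 = 195.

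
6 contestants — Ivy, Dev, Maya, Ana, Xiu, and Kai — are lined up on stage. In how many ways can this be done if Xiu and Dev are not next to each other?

There are 6! = 720 arrangements in all. If Xiu and Dev are adjacent, merging them into one block gives 2·(5)! = 240 arrangements.
Complementary counting: 720 − 240 = 480.

480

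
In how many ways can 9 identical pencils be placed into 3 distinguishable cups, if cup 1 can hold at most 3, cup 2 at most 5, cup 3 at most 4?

Ignoring the caps, the number of non-negative solutions to x_1+…+x_3 = 9 is C(11,2) = 55.
Subtract solutions that violate a single cap (substitute x_i' = x_i − (cap_i+1)): x_1 ≥ 4 gives C(7,2) = 21; x_2 ≥ 6 gives C(5,2) = 10; x_3 ≥ 5 gives C(6,2) = 15. Together 46.
Add back pairs where two caps are both exceeded: 0 + 1 + 0 = 1.
By inclusion–exclusion the count is 55 − 46 + 1 = 10.

10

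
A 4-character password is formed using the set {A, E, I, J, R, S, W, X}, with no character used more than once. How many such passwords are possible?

Choose and order 4 of the 8 symbols: the first character has 8 options, the next 7, then 6, 5.
8 × 7 × 6 × 5 = 1680.

1680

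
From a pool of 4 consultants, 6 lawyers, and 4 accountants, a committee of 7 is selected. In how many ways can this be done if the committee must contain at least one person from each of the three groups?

3184

With no constraint there are C(14,7) = 3432 possible selections.
Subtract selections that omit an entire group: no consultants → C(10,7) = 120; no lawyers → C(8,7) = 8; no accountants → C(10,7) = 120.
Add back selections omitting two groups (i.e. drawn from a single group): C(4,7) + C(6,7) + C(4,7) = 0.
By inclusion–exclusion: 3432 − 248 + 0 = 3184.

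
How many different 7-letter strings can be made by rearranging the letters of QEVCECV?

630

QEVCECV has 7 letters with C appearing twice, E appearing twice, and V appearing twice.
So there are 7! / (2!·2!·2!) = 630 distinguishable arrangements.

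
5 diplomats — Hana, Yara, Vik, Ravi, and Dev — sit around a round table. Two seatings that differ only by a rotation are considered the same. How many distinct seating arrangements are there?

Fix one person's seat to break rotational symmetry; the remaining 4 people can be arranged in (4)! = 24 ways.

24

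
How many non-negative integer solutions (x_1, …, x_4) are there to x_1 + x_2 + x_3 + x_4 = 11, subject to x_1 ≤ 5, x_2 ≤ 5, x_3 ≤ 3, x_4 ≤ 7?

Ignoring the caps, the number of non-negative solutions to x_1+…+x_4 = 11 is C(14,3) = 364.
Subtract solutions that violate a single cap (substitute x_i' = x_i − (cap_i+1)): x_1 ≥ 6 gives C(8,3) = 56; x_2 ≥ 6 gives C(8,3) = 56; x_3 ≥ 4 gives C(10,3) = 120; x_4 ≥ 8 gives C(6,3) = 20. Together 252.
Add back pairs where two caps are both exceeded: 0 + 4 + 0 + 4 + 0 + 0 = 8.
By inclusion–exclusion the count is 364 − 252 + 8 = 120.

120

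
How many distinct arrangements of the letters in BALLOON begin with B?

180

Fix B in the first position and arrange the remaining 6 letters.
Those 6 letters have L appearing twice and O appearing twice, giving (6)!/(2!·2!) = 180.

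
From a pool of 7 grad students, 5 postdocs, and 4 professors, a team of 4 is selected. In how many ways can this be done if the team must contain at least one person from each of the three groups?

910

With no constraint there are C(16,4) = 1820 possible selections.
Subtract selections that omit an entire group: no grad students → C(9,4) = 126; no postdocs → C(11,4) = 330; no professors → C(12,4) = 495.
Add back selections omitting two groups (i.e. drawn from a single group): C(7,4) + C(5,4) + C(4,4) = 41.
By inclusion–exclusion: 1820 − 951 + 41 = 910.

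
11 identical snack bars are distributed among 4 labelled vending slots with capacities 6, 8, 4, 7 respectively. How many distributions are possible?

Without the upper bounds there are C(14,3) = 364 ways to split 11 among 4 vending slots.
Subtract solutions that violate a single cap (substitute x_i' = x_i − (cap_i+1)): x_1 ≥ 7 gives C(7,3) = 35; x_2 ≥ 9 gives C(5,3) = 10; x_3 ≥ 5 gives C(9,3) = 84; x_4 ≥ 8 gives C(6,3) = 20. Together 149.
No two caps can be exceeded simultaneously, so the pair terms are all 0.
By inclusion–exclusion the count is 364 − 149 + 0 = 215.

215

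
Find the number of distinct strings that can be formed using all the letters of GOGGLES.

Letter multiplicities in GOGGLES: E×1, G×3, L×1, O×1, S×1.
So there are 7! / (3!) = 840 distinguishable arrangements.

840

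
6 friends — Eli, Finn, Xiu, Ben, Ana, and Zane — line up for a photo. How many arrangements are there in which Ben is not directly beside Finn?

480

Of the 6! = 720 arrangements, those with Ben and Finn adjacent number 2 × 5! = 240 (treat the pair as a block with 2 internal orders).
So 720 − 240 = 480 arrangements keep them apart.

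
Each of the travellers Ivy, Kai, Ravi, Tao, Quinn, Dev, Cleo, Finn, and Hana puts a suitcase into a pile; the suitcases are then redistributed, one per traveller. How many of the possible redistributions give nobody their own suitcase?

Let Aᵢ be the assignments in which traveller i gets their own suitcase. We want the size of the complement of A₁∪…∪A_9.
By inclusion–exclusion this is Σ_{j=0}^{9} (−1)^j C(9,j)·(9−j)!.
Computing: 362880 − 362880 + 181440 − 60480 + 15120 − 3024 + 504 − 72 + 9 − 1 = 133496.

133496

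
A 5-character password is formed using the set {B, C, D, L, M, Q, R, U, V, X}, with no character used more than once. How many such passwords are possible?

With no repetition, fill the 5 characters in order: 10 choices, then 9, down to 6.
That product is 10 × 9 × 8 × 7 × 6 = 30240.

30240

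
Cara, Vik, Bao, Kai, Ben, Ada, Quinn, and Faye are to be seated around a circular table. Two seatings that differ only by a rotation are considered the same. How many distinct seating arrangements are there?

Around a circle, 8 distinct people have 8!/8 = (7)! = 5040 rotationally distinct seatings.

5040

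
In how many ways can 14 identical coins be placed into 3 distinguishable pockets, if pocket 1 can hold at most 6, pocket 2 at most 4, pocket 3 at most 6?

6

Ignoring the caps, the number of non-negative solutions to x_1+…+x_3 = 14 is C(16,2) = 120.
Subtract solutions that violate a single cap (substitute x_i' = x_i − (cap_i+1)): x_1 ≥ 7 gives C(9,2) = 36; x_2 ≥ 5 gives C(11,2) = 55; x_3 ≥ 7 gives C(9,2) = 36. Together 127.
Add back pairs where two caps are both exceeded: 6 + 1 + 6 = 13.
By inclusion–exclusion the count is 120 − 127 + 13 = 6.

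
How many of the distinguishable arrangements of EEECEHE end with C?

With the last slot taken by C, it remains to arrange the other 6 letters (EEEEHE).
Those 6 letters have E appearing 5 times, giving (6)!/(5!) = 6.

6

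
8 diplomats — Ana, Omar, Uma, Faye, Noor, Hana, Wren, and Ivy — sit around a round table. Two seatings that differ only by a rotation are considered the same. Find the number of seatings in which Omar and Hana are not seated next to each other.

Without the restriction there are (7)! = 5040 seatings.
Seatings with Omar beside Hana: treat them as a block with 2 internal orders, giving 2 × (6)! = 1440.
Subtracting, 5040 − 1440 = 3600.

3600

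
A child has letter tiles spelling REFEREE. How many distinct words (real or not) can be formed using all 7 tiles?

The 7 letters of REFEREE have repeats: E appearing 4 times and R appearing twice.
Dividing 7! = 5040 by 4!·2! = 48 for the repeated letters gives 105.

105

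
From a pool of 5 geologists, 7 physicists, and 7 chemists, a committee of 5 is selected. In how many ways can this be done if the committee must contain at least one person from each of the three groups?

Total 5-person selections from all 19: C(19,5) = 11628.
Subtract selections that omit an entire group: no geologists → C(14,5) = 2002; no physicists → C(12,5) = 792; no chemists → C(12,5) = 792.
Add back selections omitting two groups (i.e. drawn from a single group): C(5,5) + C(7,5) + C(7,5) = 43.
By inclusion–exclusion: 11628 − 3586 + 43 = 8085.

8085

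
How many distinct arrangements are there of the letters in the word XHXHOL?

Letter multiplicities in XHXHOL: H×2, L×1, O×1, X×2.
The number of distinct arrangements is 6!/(2!·2!) = 720/4 = 180.

180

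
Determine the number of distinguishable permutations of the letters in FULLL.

20

Letter multiplicities in FULLL: F×1, L×3, U×1.
The number of distinct arrangements is 5!/(3!) = 120/6 = 20.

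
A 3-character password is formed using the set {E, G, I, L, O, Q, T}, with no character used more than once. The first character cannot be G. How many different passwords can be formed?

180

The first character has 7−1 = 6 choices (anything except G).
The remaining 2 characters are filled from the other 6 symbols without repetition: 6 × 5 = 30.
Total: 6 × 30 = 180.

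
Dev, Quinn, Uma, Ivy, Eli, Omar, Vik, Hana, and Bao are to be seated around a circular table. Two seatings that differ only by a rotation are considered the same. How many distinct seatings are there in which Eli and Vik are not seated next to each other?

30240

Without the restriction there are (8)! = 40320 seatings.
Seatings with Eli beside Vik: treat them as a block with 2 internal orders, giving 2 × (7)! = 10080.
Subtracting, 40320 − 10080 = 30240.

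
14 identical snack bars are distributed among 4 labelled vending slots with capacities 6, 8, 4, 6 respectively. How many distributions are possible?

Ignoring the caps, the number of non-negative solutions to x_1+…+x_4 = 14 is C(17,3) = 680.
Subtract solutions that violate a single cap (substitute x_i' = x_i − (cap_i+1)): x_1 ≥ 7 gives C(10,3) = 120; x_2 ≥ 9 gives C(8,3) = 56; x_3 ≥ 5 gives C(12,3) = 220; x_4 ≥ 7 gives C(10,3) = 120. Together 516.
Add back pairs where two caps are both exceeded: 0 + 10 + 1 + 1 + 0 + 10 = 22.
By inclusion–exclusion the count is 680 − 516 + 22 = 186.

186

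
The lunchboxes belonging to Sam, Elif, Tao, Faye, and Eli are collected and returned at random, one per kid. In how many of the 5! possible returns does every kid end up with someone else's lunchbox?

Count assignments avoiding every fixed point. For any j of the 5 kids fixed to their own lunchbox, the other 5−j can be arranged in (5−j)! ways.
By inclusion–exclusion this is Σ_{j=0}^{5} (−1)^j C(5,j)·(5−j)!.
Computing: 120 − 120 + 60 − 20 + 5 − 1 = 44.

44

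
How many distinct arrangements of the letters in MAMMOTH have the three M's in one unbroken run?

120

Treat the 3 copies of M as a single block. The multiset to arrange is then {MMM, A, H, O, T}, 5 items in all.
All 5 items are distinct, so there are (5)! = 120 arrangements.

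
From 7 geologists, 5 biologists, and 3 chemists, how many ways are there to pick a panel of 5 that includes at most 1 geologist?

Split by how many geologists are chosen (0 through 1).
Sum: C(7,0)·C(8,5) + C(7,1)·C(8,4) = 56 + 490 = 546.

546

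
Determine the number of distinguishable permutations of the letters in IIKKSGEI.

3360

Letter multiplicities in IIKKSGEI: E×1, G×1, I×3, K×2, S×1.
The number of distinct arrangements is 8!/(3!·2!) = 40320/12 = 3360.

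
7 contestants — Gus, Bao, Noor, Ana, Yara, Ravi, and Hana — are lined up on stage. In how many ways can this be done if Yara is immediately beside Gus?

Place the 5 others and the Yara-Gus pair as 6 objects in a line; the pair has 2 internal arrangements.
That gives 2 × 6! = 2 × 720 = 1440.

1440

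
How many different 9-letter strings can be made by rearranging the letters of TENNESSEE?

3780

The 9 letters of TENNESSEE have repeats: E appearing 4 times, N appearing twice, and S appearing twice.
So there are 9! / (4!·2!·2!) = 3780 distinguishable arrangements.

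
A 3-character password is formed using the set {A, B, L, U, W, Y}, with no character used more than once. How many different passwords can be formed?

120

This is a permutation of 3 out of 6: P(6,3) = 6!/3!.
6 × 5 × 4 = 120.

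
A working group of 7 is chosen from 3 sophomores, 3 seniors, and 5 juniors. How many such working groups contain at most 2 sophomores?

260

Split by how many sophomores are chosen (0 through 2).
Sum: C(3,0)·C(8,7) + C(3,1)·C(8,6) + C(3,2)·C(8,5) = 8 + 84 + 168 = 260.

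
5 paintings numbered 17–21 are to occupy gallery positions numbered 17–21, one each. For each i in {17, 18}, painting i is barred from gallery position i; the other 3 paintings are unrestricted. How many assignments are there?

78

Let Aᵢ (for i ∈ {17, 18}) be the placements that put painting i in its forbidden gallery position. Any j of these fix j positions, leaving (5−j)! ways to fill the rest, and there are C(2,j) ways to pick which j.
By inclusion–exclusion, the number of valid placements is Σ_{j=0}^{2} (−1)^j C(2,j)·(5−j)!.
Computing: 120 − 48 + 6 = 78.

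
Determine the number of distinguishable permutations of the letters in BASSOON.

1260

BASSOON has 7 letters with O appearing twice and S appearing twice.
So there are 7! / (2!·2!) = 1260 distinguishable arrangements.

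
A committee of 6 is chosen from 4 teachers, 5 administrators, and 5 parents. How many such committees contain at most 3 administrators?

Split by how many administrators are chosen (0 through 3).
Sum: C(5,0)·C(9,6) + C(5,1)·C(9,5) + C(5,2)·C(9,4) + C(5,3)·C(9,3) = 84 + 630 + 1260 + 840 = 2814.

2814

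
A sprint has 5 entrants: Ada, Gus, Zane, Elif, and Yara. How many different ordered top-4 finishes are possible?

This is an ordered selection of 4 from 5: P(5,4).
That gives 5 × 4 × 3 × 2 = 120.

120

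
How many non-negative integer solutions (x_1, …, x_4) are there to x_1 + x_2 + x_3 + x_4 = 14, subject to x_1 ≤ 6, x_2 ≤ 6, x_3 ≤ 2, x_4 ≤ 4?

Ignoring the caps, the number of non-negative solutions to x_1+…+x_4 = 14 is C(17,3) = 680.
Subtract solutions that violate a single cap (substitute x_i' = x_i − (cap_i+1)): x_1 ≥ 7 gives C(10,3) = 120; x_2 ≥ 7 gives C(10,3) = 120; x_3 ≥ 3 gives C(14,3) = 364; x_4 ≥ 5 gives C(12,3) = 220. Together 824.
Add back pairs where two caps are both exceeded: 1 + 35 + 10 + 35 + 10 + 84 = 175.
By inclusion–exclusion the count is 680 − 824 + 175 = 31.

31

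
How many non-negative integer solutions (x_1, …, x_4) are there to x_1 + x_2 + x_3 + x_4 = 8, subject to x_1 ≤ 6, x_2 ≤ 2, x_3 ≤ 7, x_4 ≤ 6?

Without the upper bounds there are C(11,3) = 165 ways to split 8 among 4 variables.
Subtract solutions that violate a single cap (substitute x_i' = x_i − (cap_i+1)): x_1 ≥ 7 gives C(4,3) = 4; x_2 ≥ 3 gives C(8,3) = 56; x_3 ≥ 8 gives C(3,3) = 1; x_4 ≥ 7 gives C(4,3) = 4. Together 65.
No two caps can be exceeded simultaneously, so the pair terms are all 0.
By inclusion–exclusion the count is 165 − 65 + 0 = 100.

100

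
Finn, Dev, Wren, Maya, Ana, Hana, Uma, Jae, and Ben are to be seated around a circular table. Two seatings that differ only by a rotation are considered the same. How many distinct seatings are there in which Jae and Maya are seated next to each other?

Treat {Jae, Maya} as one unit (2 internal orders) and seat the resulting 8 units around the table: (7)! circular arrangements.
So 2 × (7)! = 2 × 5040 = 10080.

10080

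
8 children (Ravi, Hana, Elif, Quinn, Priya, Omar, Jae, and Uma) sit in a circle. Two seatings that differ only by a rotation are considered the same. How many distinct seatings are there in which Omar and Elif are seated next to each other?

1440

Glue Omar and Elif into a block (2 internal orders). Seating 7 units around a circle gives (6)! arrangements.
So 2 × (6)! = 2 × 720 = 1440.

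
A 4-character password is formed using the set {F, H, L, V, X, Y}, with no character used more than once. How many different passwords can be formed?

With no repetition, fill the 4 characters in order: 6 choices, then 5, down to 3.
That product is 6 × 5 × 4 × 3 = 360.

360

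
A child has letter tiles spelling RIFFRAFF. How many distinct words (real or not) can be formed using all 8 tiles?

Letter multiplicities in RIFFRAFF: A×1, F×4, I×1, R×2.
So there are 8! / (4!·2!) = 840 distinguishable arrangements.

840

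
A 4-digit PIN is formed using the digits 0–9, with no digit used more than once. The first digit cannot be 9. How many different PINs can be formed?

The first digit has 10−1 = 9 choices (anything except 9).
The remaining 3 digits are filled from the other 9 symbols without repetition: 9 × 8 × 7 = 504.
Total: 9 × 504 = 4536.

4536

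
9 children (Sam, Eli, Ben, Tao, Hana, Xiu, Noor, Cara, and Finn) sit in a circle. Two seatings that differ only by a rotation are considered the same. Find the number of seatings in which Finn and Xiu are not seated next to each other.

All circular seatings of 9 people number (8)! = 40320.
Those with Finn next to Xiu: fuse the pair into one unit and seat 8 units around a circle — 2·(7)! = 10080.
Subtracting, 40320 − 10080 = 30240.

30240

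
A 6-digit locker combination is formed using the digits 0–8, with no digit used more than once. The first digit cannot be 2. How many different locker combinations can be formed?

The first digit has 9−1 = 8 choices (anything except 2).
The remaining 5 digits are filled from the other 8 symbols without repetition: 8 × 7 × 6 × 5 × 4 = 6720.
Total: 8 × 6720 = 53760.

53760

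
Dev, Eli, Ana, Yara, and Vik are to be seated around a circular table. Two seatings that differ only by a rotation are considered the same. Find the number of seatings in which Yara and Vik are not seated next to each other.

12

Without the restriction there are (4)! = 24 seatings.
Those with Yara next to Vik: fuse the pair into one unit and seat 4 units around a circle — 2·(3)! = 12.
Subtracting, 24 − 12 = 12.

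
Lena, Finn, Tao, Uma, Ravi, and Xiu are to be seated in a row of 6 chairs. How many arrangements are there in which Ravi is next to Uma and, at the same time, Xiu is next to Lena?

96

Treat {Ravi,Uma} as one block (2 orders) and {Xiu,Lena} as another (2 orders).
That leaves 4 units to arrange: 2 × 2 × 4! = 4 × 24 = 96.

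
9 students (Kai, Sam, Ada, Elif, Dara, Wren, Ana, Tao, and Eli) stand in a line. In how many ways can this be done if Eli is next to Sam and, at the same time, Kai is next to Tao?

Treat {Eli,Sam} as one block (2 orders) and {Kai,Tao} as another (2 orders).
That leaves 7 units to arrange: 2 × 2 × 7! = 4 × 5040 = 20160.

20160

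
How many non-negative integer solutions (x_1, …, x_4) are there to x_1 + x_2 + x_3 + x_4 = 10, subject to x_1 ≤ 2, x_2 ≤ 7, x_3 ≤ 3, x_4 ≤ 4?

Ignoring the caps, the number of non-negative solutions to x_1+…+x_4 = 10 is C(13,3) = 286.
Subtract solutions that violate a single cap (substitute x_i' = x_i − (cap_i+1)): x_1 ≥ 3 gives C(10,3) = 120; x_2 ≥ 8 gives C(5,3) = 10; x_3 ≥ 4 gives C(9,3) = 84; x_4 ≥ 5 gives C(8,3) = 56. Together 270.
Add back pairs where two caps are both exceeded: 0 + 20 + 10 + 0 + 0 + 4 = 34.
By inclusion–exclusion the count is 286 − 270 + 34 = 50.

50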